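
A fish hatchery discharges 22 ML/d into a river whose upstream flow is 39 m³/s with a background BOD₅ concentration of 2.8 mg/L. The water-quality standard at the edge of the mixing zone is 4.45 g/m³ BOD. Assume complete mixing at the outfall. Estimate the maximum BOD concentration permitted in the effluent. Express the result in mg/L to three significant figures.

257 mg/L

22 ML/d = 0.2546 m³/s.
Mass balance: 4.45·39.25 = 0.2546·Cₑ + 39·2.8.
Cₑ = (174.7 − 109.2) / 0.2546 = 257.2 mg/L.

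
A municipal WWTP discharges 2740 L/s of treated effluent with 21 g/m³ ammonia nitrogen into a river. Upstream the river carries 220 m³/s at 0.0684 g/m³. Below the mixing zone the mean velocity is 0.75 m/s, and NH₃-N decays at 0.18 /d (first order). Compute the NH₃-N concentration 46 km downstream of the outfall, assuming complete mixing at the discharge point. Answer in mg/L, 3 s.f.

0.287 mg/L

2740 L/s = 2.74 m³/s.
After complete mixing, C₀ = (2.74·21 + 220·0.0684) / 222.7 = 0.3259 mg/L.
Travel time t = 4.6e+04 m / 0.75 m/s = 6.133e+04 s = 0.7099 d.
C = 0.3259·exp(−0.18·0.7099) = 0.3259·0.88 = 0.2868 mg/L.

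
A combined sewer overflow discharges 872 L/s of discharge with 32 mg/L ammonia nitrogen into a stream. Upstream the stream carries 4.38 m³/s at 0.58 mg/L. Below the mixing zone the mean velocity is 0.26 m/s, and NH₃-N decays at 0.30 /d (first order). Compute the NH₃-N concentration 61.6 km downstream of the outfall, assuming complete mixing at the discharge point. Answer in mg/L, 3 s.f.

2.55 mg/L

872 L/s = 0.872 m³/s.
After complete mixing, C₀ = (0.872·32 + 4.38·0.58) / 5.252 = 5.797 mg/L.
Travel time t = 6.16e+04 m / 0.26 m/s = 2.369e+05 s = 2.742 d.
C = 5.797·exp(−0.30·2.742) = 5.797·0.4393 = 2.546 mg/L.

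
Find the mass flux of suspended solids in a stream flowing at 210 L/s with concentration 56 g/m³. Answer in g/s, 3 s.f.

11.8 g/s

210 L/s = 0.21 m³/s.
Mass flux = Q·C = 0.21 m³/s × 56 g/m³ = 11.76 g/s.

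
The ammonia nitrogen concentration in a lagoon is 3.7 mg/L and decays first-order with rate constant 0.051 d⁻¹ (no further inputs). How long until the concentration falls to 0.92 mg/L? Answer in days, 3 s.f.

27.3 d

t = ln(C₀/C)/k = ln(3.7/0.92)/0.051 = 1.392/0.051 = 27.29 d.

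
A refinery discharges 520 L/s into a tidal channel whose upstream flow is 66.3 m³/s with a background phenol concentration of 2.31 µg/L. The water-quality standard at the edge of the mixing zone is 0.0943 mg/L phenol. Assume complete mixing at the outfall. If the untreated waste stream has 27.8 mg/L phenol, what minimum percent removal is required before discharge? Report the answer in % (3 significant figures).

57.5 %

520 L/s = 0.52 m³/s.
2.31 µg/L = 0.00231 mg/L.
Mass balance: 0.0943·66.82 = 0.52·Cₑ + 66.3·0.00231.
Cₑ = (6.301 − 0.1532) / 0.52 = 11.82 mg/L.
Required removal = 1 − 11.82/27.8 = 57.47 %.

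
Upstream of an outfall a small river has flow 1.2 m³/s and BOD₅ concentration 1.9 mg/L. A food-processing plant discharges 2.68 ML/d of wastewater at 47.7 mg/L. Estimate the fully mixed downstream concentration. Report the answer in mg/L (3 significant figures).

3.05 mg/L

2.68 ML/d = 0.03102 m³/s.
By mass balance at complete mixing, C = (0.03102·47.7 + 1.2·1.9) / (0.03102 + 1.2) = 3.76/1.231 = 3.054 mg/L.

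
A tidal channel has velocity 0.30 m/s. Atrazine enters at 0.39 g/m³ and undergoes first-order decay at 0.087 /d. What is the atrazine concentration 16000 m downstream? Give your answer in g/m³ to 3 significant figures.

0.370 g/m³

Travel time t = 16000 m / 0.30 m/s = 1.6e+04/0.30 = 5.333e+04 s = 0.6173 d.
First-order decay: C = 0.39·exp(−0.087·0.6173) = 0.39·0.9477 = 0.3696 g/m³.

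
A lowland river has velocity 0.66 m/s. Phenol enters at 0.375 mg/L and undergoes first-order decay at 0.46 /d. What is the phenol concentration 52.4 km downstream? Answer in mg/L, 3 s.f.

Travel time t = 52.4 km / 0.66 m/s = 5.24e+04/0.66 = 7.939e+04 s = 0.9189 d.
First-order decay: C = 0.375·exp(−0.46·0.9189) = 0.375·0.6553 = 0.2457 mg/L.

0.246 mg/L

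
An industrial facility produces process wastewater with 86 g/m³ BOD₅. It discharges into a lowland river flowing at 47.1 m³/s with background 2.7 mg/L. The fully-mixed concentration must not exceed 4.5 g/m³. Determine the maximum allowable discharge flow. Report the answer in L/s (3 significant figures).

Mass balance at complete mixing: C_std·(Q_w + Q_r) = Q_w·C_e + Q_r·C_b.
Rearranging, Q_w = Q_r·(C_std − C_b)/(C_e − C_std) = 47.1·(4.5 − 2.7) / (86 − 4.5) = 1.04 m³/s.
= 1040 L/s.

1040 L/s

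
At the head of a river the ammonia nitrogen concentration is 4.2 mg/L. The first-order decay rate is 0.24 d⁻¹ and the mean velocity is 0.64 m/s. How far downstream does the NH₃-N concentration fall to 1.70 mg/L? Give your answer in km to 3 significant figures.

208 km

From C = C₀·e^(−kt), t = ln(C₀/C)/k = ln(4.2/1.70)/0.24 = 0.9045/0.24 = 3.769 d.
Distance = v·t = 0.64 m/s × 3.256e+05 s = 2.084e+05 m = 208.4 km.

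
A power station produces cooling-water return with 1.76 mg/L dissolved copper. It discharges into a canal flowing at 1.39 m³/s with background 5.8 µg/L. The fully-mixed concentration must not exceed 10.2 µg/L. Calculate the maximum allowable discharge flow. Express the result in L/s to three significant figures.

5.8 µg/L = 0.0058 mg/L.
10.2 µg/L = 0.0102 mg/L.
Mass balance at complete mixing: C_std·(Q_w + Q_r) = Q_w·C_e + Q_r·C_b.
Rearranging, Q_w = Q_r·(C_std − C_b)/(C_e − C_std) = 1.39·(0.0102 − 0.0058) / (1.76 − 0.0102) = 0.003495 m³/s.
= 3.495 L/s.

3.50 L/s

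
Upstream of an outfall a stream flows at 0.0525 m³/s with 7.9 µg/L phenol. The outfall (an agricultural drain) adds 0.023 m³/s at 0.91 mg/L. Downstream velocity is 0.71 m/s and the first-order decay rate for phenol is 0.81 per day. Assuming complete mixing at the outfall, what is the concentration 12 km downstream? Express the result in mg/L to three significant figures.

0.241 mg/L

7.9 µg/L = 0.0079 mg/L.
After complete mixing, C₀ = (0.023·0.91 + 0.0525·0.0079) / 0.0755 = 0.2827 mg/L.
Travel time t = 1.2e+04 m / 0.71 m/s = 1.69e+04 s = 0.1956 d.
C = 0.2827·exp(−0.81·0.1956) = 0.2827·0.8535 = 0.2413 mg/L.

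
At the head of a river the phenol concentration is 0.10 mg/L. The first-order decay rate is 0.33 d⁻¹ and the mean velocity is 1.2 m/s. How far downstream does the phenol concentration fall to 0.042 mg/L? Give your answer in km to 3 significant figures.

273 km

From C = C₀·e^(−kt), t = ln(C₀/C)/k = ln(0.10/0.042)/0.33 = 0.8675/0.33 = 2.629 d.
Distance = v·t = 1.2 m/s × 2.271e+05 s = 2.726e+05 m = 272.6 km.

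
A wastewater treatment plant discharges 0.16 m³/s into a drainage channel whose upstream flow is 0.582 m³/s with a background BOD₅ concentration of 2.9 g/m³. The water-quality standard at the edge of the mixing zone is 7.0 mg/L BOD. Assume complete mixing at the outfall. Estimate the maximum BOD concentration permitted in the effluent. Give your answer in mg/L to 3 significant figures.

Mass balance: 7·0.742 = 0.16·Cₑ + 0.582·2.9.
Cₑ = (5.194 − 1.688) / 0.16 = 21.91 mg/L.

21.9 mg/L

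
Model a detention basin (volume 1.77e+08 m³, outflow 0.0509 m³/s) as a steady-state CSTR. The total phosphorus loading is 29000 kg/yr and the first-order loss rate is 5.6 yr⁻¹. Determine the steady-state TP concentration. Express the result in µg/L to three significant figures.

Outflow Q = 0.0509 m³/s × 3.156e+07 s/yr = 1.606e+06 m³/yr.
Steady-state CSTR mass balance: W = Q·C + k·V·C, so C = W/(Q + kV).
Q + kV = 1.606e+06 + 5.6·1.77e+08 = 9.928e+08 m³/yr.
C = 29000/9.928e+08 = 2.921e-05 kg/m³ = 0.02921 mg/L = 29.21 µg/L.

29.2 µg/L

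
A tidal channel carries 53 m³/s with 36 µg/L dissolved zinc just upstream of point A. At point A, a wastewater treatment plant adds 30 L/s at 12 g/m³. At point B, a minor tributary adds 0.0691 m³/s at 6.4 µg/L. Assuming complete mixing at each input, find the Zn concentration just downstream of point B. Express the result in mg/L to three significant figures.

0.0427 mg/L

36 µg/L = 0.036 mg/L.
30 L/s = 0.03 m³/s.
After input A: C = (53·0.036 + 0.03·12) / 53.03 = 0.04277 mg/L.
6.4 µg/L = 0.0064 mg/L.
After input B: C = (53.03·0.04277 + 0.0691·0.0064) / 53.1 = 0.04272 mg/L.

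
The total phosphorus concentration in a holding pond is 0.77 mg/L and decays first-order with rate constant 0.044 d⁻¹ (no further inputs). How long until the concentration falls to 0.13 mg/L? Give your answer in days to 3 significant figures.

40.4 d

t = ln(C₀/C)/k = ln(0.77/0.13)/0.044 = 1.779/0.044 = 40.43 d.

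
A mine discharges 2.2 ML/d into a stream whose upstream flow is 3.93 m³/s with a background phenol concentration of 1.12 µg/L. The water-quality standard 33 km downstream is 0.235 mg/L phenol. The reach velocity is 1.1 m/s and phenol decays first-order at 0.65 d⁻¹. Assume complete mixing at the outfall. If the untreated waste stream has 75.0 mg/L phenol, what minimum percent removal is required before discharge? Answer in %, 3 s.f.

2.2 ML/d = 0.02546 m³/s.
1.12 µg/L = 0.00112 mg/L.
Travel time to the compliance point: t = 3.3e+04/1.1 = 3e+04 s = 0.3472 d; decay factor exp(−0.65·0.3472) = 0.798.
So the concentration just after mixing may be at most 0.235/0.798 = 0.2945 mg/L.
Mass balance: 0.2945·3.955 = 0.02546·Cₑ + 3.93·0.00112.
Cₑ = (1.165 − 0.004402) / 0.02546 = 45.58 mg/L.
Required removal = 1 − 45.58/75.0 = 39.23 %.

39.2 %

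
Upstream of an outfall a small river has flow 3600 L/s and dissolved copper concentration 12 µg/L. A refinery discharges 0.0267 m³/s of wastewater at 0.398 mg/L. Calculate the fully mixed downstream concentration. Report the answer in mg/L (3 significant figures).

3600 L/s = 3.6 m³/s.
12 µg/L = 0.012 mg/L.
Conservation of mass across the mixing zone: C = (0.0267·0.398 + 3.6·0.012) / (0.0267 + 3.6) = 0.05383/3.627 = 0.01484 mg/L.

0.0148 mg/L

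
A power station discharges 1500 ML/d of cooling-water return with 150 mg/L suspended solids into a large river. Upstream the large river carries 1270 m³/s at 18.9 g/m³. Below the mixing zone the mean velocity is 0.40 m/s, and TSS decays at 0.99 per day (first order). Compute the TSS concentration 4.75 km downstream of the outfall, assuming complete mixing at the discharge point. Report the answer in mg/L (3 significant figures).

1500 ML/d = 17.36 m³/s.
After complete mixing, C₀ = (17.36·150 + 1270·18.9) / 1287 = 20.67 mg/L.
Travel time t = 4750 m / 0.40 m/s = 1.188e+04 s = 0.1374 d.
C = 20.67·exp(−0.99·0.1374) = 20.67·0.8728 = 18.04 mg/L.

18.0 mg/L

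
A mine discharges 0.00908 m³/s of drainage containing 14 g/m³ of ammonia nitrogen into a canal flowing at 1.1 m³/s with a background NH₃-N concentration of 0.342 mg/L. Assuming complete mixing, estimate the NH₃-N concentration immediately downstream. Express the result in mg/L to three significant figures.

0.454 mg/L

By mass balance at complete mixing, C = (0.00908·14 + 1.1·0.342) / (0.00908 + 1.1) = 0.5033/1.109 = 0.4538 mg/L.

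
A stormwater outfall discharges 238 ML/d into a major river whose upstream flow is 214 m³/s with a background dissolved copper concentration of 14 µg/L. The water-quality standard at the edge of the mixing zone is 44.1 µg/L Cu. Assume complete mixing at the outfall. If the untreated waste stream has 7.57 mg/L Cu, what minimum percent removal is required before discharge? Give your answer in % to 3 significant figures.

238 ML/d = 2.755 m³/s.
14 µg/L = 0.014 mg/L.
44.1 µg/L = 0.0441 mg/L.
Mass balance: 0.0441·216.8 = 2.755·Cₑ + 214·0.014.
Cₑ = (9.559 − 2.996) / 2.755 = 2.382 mg/L.
Required removal = 1 − 2.382/7.57 = 68.53 %.

68.5 %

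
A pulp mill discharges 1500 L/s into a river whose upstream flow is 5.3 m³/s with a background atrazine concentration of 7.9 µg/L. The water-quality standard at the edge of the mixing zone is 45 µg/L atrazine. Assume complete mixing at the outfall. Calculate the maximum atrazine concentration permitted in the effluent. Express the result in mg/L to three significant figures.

0.176 mg/L

1500 L/s = 1.5 m³/s.
7.9 µg/L = 0.0079 mg/L.
45 µg/L = 0.045 mg/L.
Mass balance: 0.045·6.8 = 1.5·Cₑ + 5.3·0.0079.
Cₑ = (0.306 − 0.04187) / 1.5 = 0.1761 mg/L.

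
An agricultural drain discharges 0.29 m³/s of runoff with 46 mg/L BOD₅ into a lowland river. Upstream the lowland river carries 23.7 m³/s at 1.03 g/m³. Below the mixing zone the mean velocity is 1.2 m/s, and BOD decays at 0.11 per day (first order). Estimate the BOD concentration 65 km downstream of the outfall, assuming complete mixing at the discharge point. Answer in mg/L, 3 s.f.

1.47 mg/L

After complete mixing, C₀ = (0.29·46 + 23.7·1.03) / 23.99 = 1.574 mg/L.
Travel time t = 6.5e+04 m / 1.2 m/s = 5.417e+04 s = 0.6269 d.
C = 1.574·exp(−0.11·0.6269) = 1.574·0.9334 = 1.469 mg/L.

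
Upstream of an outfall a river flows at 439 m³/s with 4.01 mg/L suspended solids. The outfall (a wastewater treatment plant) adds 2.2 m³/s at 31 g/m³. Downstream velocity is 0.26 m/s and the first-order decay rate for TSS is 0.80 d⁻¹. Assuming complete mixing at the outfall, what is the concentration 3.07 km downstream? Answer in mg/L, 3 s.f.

After complete mixing, C₀ = (2.2·31 + 439·4.01) / 441.2 = 4.145 mg/L.
Travel time t = 3070 m / 0.26 m/s = 1.181e+04 s = 0.1367 d.
C = 4.145·exp(−0.80·0.1367) = 4.145·0.8964 = 3.715 mg/L.

3.72 mg/L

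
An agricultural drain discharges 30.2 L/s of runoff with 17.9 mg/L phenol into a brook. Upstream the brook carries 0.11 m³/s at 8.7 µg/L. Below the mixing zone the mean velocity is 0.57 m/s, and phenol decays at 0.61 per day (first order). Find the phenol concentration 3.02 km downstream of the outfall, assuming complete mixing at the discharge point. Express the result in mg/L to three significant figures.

3.72 mg/L

30.2 L/s = 0.0302 m³/s.
8.7 µg/L = 0.0087 mg/L.
After complete mixing, C₀ = (0.0302·17.9 + 0.11·0.0087) / 0.1402 = 3.863 mg/L.
Travel time t = 3020 m / 0.57 m/s = 5298 s = 0.06132 d.
C = 3.863·exp(−0.61·0.06132) = 3.863·0.9633 = 3.721 mg/L.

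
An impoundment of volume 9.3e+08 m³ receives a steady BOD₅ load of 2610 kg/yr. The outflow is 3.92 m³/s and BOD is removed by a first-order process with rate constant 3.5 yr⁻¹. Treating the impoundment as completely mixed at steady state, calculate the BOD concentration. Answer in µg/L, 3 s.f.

Outflow Q = 3.92 m³/s × 3.156e+07 s/yr = 1.237e+08 m³/yr.
Steady-state CSTR mass balance: W = Q·C + k·V·C, so C = W/(Q + kV).
Q + kV = 1.237e+08 + 3.5·9.3e+08 = 3.379e+09 m³/yr.
C = 2610/3.379e+09 = 7.725e-07 kg/m³ = 0.0007725 mg/L = 0.7725 µg/L.

0.772 µg/L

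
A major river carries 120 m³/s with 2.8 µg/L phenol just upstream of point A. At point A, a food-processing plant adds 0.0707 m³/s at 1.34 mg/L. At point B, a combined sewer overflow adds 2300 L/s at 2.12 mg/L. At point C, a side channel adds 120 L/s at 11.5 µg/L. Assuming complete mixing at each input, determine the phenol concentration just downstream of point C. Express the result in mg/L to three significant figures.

0.0433 mg/L

2.8 µg/L = 0.0028 mg/L.
After input A: C = (120·0.0028 + 0.0707·1.34) / 120.1 = 0.003587 mg/L.
2300 L/s = 2.3 m³/s.
After input B: C = (120.1·0.003587 + 2.3·2.12) / 122.4 = 0.04337 mg/L.
120 L/s = 0.12 m³/s.
11.5 µg/L = 0.0115 mg/L.
After input C: C = (122.4·0.04337 + 0.12·0.0115) / 122.5 = 0.04333 mg/L.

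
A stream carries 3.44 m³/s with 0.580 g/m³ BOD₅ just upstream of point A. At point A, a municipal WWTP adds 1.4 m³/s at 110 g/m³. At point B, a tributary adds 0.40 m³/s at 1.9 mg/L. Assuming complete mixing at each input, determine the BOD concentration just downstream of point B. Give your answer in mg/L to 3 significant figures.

29.9 mg/L

After input A: C = (3.44·0.58 + 1.4·110) / 4.84 = 32.23 mg/L.
After input B: C = (4.84·32.23 + 0.4·1.9) / 5.24 = 29.92 mg/L.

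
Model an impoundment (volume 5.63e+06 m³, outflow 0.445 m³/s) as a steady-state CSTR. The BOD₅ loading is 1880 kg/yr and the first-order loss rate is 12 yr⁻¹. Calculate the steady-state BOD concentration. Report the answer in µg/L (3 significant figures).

23.0 µg/L

Outflow Q = 0.445 m³/s × 3.156e+07 s/yr = 1.404e+07 m³/yr.
Steady-state CSTR mass balance: W = Q·C + k·V·C, so C = W/(Q + kV).
Q + kV = 1.404e+07 + 12·5.63e+06 = 8.16e+07 m³/yr.
C = 1880/8.16e+07 = 2.304e-05 kg/m³ = 0.02304 mg/L = 23.04 µg/L.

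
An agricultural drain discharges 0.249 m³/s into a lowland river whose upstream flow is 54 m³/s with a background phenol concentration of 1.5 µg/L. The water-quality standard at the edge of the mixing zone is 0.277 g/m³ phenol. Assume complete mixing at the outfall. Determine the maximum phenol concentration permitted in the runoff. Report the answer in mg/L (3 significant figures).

1.5 µg/L = 0.0015 mg/L.
Mass balance: 0.277·54.25 = 0.249·Cₑ + 54·0.0015.
Cₑ = (15.03 − 0.081) / 0.249 = 60.02 mg/L.

60.0 mg/L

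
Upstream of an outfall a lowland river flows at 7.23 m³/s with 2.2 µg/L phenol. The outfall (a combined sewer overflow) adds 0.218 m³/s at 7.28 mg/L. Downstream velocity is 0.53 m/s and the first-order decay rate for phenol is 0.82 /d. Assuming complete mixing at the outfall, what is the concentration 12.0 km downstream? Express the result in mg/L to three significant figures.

2.2 µg/L = 0.0022 mg/L.
After complete mixing, C₀ = (0.218·7.28 + 7.23·0.0022) / 7.448 = 0.2152 mg/L.
Travel time t = 1.2e+04 m / 0.53 m/s = 2.264e+04 s = 0.2621 d.
C = 0.2152·exp(−0.82·0.2621) = 0.2152·0.8066 = 0.1736 mg/L.

0.174 mg/L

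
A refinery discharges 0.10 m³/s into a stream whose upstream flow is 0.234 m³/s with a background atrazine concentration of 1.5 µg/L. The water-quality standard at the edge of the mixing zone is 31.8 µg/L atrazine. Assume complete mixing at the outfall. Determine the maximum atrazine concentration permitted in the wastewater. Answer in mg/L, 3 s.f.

0.103 mg/L

1.5 µg/L = 0.0015 mg/L.
31.8 µg/L = 0.0318 mg/L.
Mass balance: 0.0318·0.334 = 0.1·Cₑ + 0.234·0.0015.
Cₑ = (0.01062 − 0.000351) / 0.1 = 0.1027 mg/L.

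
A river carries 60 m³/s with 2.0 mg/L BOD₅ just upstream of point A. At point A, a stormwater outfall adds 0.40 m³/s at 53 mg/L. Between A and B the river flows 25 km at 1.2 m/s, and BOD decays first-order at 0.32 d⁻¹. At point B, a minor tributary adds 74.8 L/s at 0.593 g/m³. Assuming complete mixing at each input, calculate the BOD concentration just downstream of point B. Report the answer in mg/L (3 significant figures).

2.16 mg/L

After input A: C = (60·2 + 0.4·53) / 60.4 = 2.338 mg/L.
Over the 25 km reach to input B (t = 2.083e+04 s = 0.2411 d), decay gives C = 2.338·exp(−0.32·0.2411) = 2.164 mg/L.
74.8 L/s = 0.0748 m³/s.
After input B: C = (60.4·2.164 + 0.0748·0.593) / 60.47 = 2.162 mg/L.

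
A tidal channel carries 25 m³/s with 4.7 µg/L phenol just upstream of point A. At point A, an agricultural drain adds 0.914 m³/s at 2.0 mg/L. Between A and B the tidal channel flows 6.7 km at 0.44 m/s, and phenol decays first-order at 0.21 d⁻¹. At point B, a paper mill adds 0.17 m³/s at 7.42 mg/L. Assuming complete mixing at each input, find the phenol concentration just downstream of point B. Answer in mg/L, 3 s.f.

4.7 µg/L = 0.0047 mg/L.
After input A: C = (25·0.0047 + 0.914·2) / 25.91 = 0.07508 mg/L.
Over the 6.7 km reach to input B (t = 1.523e+04 s = 0.1762 d), decay gives C = 0.07508·exp(−0.21·0.1762) = 0.07235 mg/L.
After input B: C = (25.91·0.07235 + 0.17·7.42) / 26.08 = 0.1202 mg/L.

0.120 mg/L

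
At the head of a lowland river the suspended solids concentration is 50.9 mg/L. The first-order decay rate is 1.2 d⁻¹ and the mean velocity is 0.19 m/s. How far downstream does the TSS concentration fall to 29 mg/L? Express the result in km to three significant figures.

7.70 km

From C = C₀·e^(−kt), t = ln(C₀/C)/k = ln(50.9/29)/1.2 = 0.5626/1.2 = 0.4688 d.
Distance = v·t = 0.19 m/s × 4.05e+04 s = 7696 m = 7.696 km.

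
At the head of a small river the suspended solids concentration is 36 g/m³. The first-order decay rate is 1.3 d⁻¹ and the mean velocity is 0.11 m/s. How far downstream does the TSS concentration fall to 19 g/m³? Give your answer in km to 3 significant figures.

From C = C₀·e^(−kt), t = ln(C₀/C)/k = ln(36/19)/1.3 = 0.6391/1.3 = 0.4916 d.
Distance = v·t = 0.11 m/s × 4.247e+04 s = 4672 m = 4.672 km.

4.67 km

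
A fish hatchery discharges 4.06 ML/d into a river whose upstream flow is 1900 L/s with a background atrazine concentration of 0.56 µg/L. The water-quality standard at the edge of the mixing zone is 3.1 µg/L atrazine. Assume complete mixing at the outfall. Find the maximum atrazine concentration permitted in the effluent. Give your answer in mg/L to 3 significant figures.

4.06 ML/d = 0.04699 m³/s.
1900 L/s = 1.9 m³/s.
0.56 µg/L = 0.00056 mg/L.
3.1 µg/L = 0.0031 mg/L.
Mass balance: 0.0031·1.947 = 0.04699·Cₑ + 1.9·0.00056.
Cₑ = (0.006036 − 0.001064) / 0.04699 = 0.1058 mg/L.

0.106 mg/L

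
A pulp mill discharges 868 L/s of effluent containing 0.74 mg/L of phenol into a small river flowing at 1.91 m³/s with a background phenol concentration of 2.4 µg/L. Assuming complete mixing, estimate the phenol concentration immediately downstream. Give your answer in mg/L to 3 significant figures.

0.233 mg/L

868 L/s = 0.868 m³/s.
2.4 µg/L = 0.0024 mg/L.
By mass balance at complete mixing, C = (0.868·0.74 + 1.91·0.0024) / (0.868 + 1.91) = 0.6469/2.778 = 0.2329 mg/L.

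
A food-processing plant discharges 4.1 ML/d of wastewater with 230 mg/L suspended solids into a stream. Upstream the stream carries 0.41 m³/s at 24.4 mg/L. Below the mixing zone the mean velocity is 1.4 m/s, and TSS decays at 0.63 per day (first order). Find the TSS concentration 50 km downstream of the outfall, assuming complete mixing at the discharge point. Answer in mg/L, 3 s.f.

4.1 ML/d = 0.04745 m³/s.
After complete mixing, C₀ = (0.04745·230 + 0.41·24.4) / 0.4575 = 45.73 mg/L.
Travel time t = 5e+04 m / 1.4 m/s = 3.571e+04 s = 0.4134 d.
C = 45.73·exp(−0.63·0.4134) = 45.73·0.7707 = 35.24 mg/L.

35.2 mg/L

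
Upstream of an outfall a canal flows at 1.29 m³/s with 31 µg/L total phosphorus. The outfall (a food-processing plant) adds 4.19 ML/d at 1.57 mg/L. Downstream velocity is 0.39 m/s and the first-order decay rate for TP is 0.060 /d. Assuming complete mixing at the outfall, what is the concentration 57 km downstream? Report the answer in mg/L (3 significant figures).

0.0784 mg/L

4.19 ML/d = 0.0485 m³/s.
31 µg/L = 0.031 mg/L.
After complete mixing, C₀ = (0.0485·1.57 + 1.29·0.031) / 1.338 = 0.08676 mg/L.
Travel time t = 5.7e+04 m / 0.39 m/s = 1.462e+05 s = 1.692 d.
C = 0.08676·exp(−0.060·1.692) = 0.08676·0.9035 = 0.07839 mg/L.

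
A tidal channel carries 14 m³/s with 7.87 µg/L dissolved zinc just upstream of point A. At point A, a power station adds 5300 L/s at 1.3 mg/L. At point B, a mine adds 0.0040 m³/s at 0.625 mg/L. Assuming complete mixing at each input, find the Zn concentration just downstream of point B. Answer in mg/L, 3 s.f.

0.363 mg/L

7.87 µg/L = 0.00787 mg/L.
5300 L/s = 5.3 m³/s.
After input A: C = (14·0.00787 + 5.3·1.3) / 19.3 = 0.3627 mg/L.
After input B: C = (19.3·0.3627 + 0.004·0.625) / 19.3 = 0.3628 mg/L.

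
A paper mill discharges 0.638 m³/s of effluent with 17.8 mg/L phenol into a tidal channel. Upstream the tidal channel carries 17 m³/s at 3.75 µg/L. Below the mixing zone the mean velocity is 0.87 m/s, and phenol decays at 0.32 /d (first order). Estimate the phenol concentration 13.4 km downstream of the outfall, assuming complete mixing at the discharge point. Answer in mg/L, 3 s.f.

3.75 µg/L = 0.00375 mg/L.
After complete mixing, C₀ = (0.638·17.8 + 17·0.00375) / 17.64 = 0.6475 mg/L.
Travel time t = 1.34e+04 m / 0.87 m/s = 1.54e+04 s = 0.1783 d.
C = 0.6475·exp(−0.32·0.1783) = 0.6475·0.9446 = 0.6116 mg/L.

0.612 mg/L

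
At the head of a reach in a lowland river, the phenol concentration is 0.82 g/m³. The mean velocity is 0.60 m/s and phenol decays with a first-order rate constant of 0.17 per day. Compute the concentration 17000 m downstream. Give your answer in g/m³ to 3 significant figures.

0.776 g/m³

Travel time t = 17000 m / 0.60 m/s = 1.7e+04/0.60 = 2.833e+04 s = 0.3279 d.
First-order decay: C = 0.82·exp(−0.17·0.3279) = 0.82·0.9458 = 0.7755 g/m³.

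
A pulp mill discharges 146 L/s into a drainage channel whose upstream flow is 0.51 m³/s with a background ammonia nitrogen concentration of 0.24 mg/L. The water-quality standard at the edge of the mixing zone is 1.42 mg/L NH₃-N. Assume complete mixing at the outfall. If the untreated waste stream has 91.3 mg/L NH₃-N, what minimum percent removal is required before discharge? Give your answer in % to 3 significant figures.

93.9 %

146 L/s = 0.146 m³/s.
Mass balance: 1.42·0.656 = 0.146·Cₑ + 0.51·0.24.
Cₑ = (0.9315 − 0.1224) / 0.146 = 5.542 mg/L.
Required removal = 1 − 5.542/91.3 = 93.93 %.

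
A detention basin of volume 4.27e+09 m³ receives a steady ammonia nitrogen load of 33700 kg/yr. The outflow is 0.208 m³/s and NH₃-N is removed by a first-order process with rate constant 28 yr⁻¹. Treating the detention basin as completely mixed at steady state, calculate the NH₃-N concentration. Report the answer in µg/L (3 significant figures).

Outflow Q = 0.208 m³/s × 3.156e+07 s/yr = 6.564e+06 m³/yr.
Steady-state CSTR mass balance: W = Q·C + k·V·C, so C = W/(Q + kV).
Q + kV = 6.564e+06 + 28·4.27e+09 = 1.196e+11 m³/yr.
C = 33700/1.196e+11 = 2.819e-07 kg/m³ = 0.0002819 mg/L = 0.2819 µg/L.

0.282 µg/L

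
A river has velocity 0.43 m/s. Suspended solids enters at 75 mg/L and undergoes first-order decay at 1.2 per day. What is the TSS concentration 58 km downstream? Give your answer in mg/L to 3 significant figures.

11.5 mg/L

Travel time t = 58 km / 0.43 m/s = 5.8e+04/0.43 = 1.349e+05 s = 1.561 d.
First-order decay: C = 75·exp(−1.2·1.561) = 75·0.1536 = 11.52 mg/L.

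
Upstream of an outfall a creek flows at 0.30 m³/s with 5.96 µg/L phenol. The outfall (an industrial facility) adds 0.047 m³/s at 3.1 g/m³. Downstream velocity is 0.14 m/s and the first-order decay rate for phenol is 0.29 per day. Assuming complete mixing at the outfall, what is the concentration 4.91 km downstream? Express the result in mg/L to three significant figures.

0.378 mg/L

5.96 µg/L = 0.00596 mg/L.
After complete mixing, C₀ = (0.047·3.1 + 0.3·0.00596) / 0.347 = 0.425 mg/L.
Travel time t = 4910 m / 0.14 m/s = 3.507e+04 s = 0.4059 d.
C = 0.425·exp(−0.29·0.4059) = 0.425·0.8889 = 0.3778 mg/L.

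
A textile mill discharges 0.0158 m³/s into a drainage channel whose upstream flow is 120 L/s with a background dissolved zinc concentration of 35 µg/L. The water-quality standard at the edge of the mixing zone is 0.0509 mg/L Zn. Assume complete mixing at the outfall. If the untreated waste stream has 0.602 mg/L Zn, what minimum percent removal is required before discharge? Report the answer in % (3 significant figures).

71.5 %

120 L/s = 0.12 m³/s.
35 µg/L = 0.035 mg/L.
Mass balance: 0.0509·0.1358 = 0.0158·Cₑ + 0.12·0.035.
Cₑ = (0.006912 − 0.0042) / 0.0158 = 0.1717 mg/L.
Required removal = 1 − 0.1717/0.602 = 71.49 %.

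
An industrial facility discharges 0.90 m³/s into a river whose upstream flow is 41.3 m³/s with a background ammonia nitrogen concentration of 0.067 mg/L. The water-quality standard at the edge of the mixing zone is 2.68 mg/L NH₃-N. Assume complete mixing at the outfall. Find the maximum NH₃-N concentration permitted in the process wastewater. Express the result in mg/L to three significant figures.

Mass balance: 2.68·42.2 = 0.9·Cₑ + 41.3·0.067.
Cₑ = (113.1 − 2.767) / 0.9 = 122.6 mg/L.

123 mg/L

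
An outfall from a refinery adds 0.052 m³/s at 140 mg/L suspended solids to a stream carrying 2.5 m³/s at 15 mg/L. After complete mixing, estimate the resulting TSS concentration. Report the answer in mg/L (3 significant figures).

Conservation of mass across the mixing zone: C = (0.052·140 + 2.5·15) / (0.052 + 2.5) = 44.78/2.552 = 17.55 mg/L.

17.5 mg/L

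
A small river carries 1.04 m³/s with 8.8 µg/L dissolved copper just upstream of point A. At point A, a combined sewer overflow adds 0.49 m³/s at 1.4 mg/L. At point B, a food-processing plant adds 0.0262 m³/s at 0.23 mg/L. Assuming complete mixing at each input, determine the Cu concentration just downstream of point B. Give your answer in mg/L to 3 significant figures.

0.451 mg/L

8.8 µg/L = 0.0088 mg/L.
After input A: C = (1.04·0.0088 + 0.49·1.4) / 1.53 = 0.4543 mg/L.
After input B: C = (1.53·0.4543 + 0.0262·0.23) / 1.556 = 0.4506 mg/L.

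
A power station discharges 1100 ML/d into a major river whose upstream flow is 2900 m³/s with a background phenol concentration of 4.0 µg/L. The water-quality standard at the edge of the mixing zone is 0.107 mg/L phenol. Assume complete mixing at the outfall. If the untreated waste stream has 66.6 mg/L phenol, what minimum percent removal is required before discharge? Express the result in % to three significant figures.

1100 ML/d = 12.73 m³/s.
4.0 µg/L = 0.004 mg/L.
Mass balance: 0.107·2913 = 12.73·Cₑ + 2900·0.004.
Cₑ = (311.7 − 11.6) / 12.73 = 23.57 mg/L.
Required removal = 1 − 23.57/66.6 = 64.61 %.

64.6 %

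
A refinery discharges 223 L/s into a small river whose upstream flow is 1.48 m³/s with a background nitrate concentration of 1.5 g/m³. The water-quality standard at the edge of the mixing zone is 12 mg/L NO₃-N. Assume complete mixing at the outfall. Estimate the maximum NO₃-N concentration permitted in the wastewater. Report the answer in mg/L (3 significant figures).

81.7 mg/L

223 L/s = 0.223 m³/s.
Mass balance: 12·1.703 = 0.223·Cₑ + 1.48·1.5.
Cₑ = (20.44 − 2.22) / 0.223 = 81.69 mg/L.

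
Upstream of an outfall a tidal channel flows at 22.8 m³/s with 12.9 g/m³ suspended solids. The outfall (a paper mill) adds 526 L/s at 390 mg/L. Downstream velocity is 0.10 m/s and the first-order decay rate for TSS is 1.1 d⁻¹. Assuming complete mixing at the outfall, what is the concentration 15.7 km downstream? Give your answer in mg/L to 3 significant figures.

2.90 mg/L

526 L/s = 0.526 m³/s.
After complete mixing, C₀ = (0.526·390 + 22.8·12.9) / 23.33 = 21.4 mg/L.
Travel time t = 1.57e+04 m / 0.10 m/s = 1.57e+05 s = 1.817 d.
C = 21.4·exp(−1.1·1.817) = 21.4·0.1355 = 2.9 mg/L.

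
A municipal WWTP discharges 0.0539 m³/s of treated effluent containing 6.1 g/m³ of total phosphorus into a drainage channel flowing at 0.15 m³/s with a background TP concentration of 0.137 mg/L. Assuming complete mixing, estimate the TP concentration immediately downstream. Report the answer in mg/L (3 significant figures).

Conservation of mass across the mixing zone: C = (0.0539·6.1 + 0.15·0.137) / (0.0539 + 0.15) = 0.3493/0.2039 = 1.713 mg/L.

1.71 mg/L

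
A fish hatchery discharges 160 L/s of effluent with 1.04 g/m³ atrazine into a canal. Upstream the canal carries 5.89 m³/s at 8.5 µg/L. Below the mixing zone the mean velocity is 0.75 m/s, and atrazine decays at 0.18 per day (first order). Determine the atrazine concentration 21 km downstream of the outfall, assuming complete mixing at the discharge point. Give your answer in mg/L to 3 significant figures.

0.0338 mg/L

160 L/s = 0.16 m³/s.
8.5 µg/L = 0.0085 mg/L.
After complete mixing, C₀ = (0.16·1.04 + 5.89·0.0085) / 6.05 = 0.03578 mg/L.
Travel time t = 2.1e+04 m / 0.75 m/s = 2.8e+04 s = 0.3241 d.
C = 0.03578·exp(−0.18·0.3241) = 0.03578·0.9433 = 0.03375 mg/L.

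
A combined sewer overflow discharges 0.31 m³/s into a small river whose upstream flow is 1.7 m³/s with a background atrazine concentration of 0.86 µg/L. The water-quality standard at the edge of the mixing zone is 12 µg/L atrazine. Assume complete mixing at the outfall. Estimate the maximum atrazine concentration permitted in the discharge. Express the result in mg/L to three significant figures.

0.86 µg/L = 0.00086 mg/L.
12 µg/L = 0.012 mg/L.
Mass balance: 0.012·2.01 = 0.31·Cₑ + 1.7·0.00086.
Cₑ = (0.02412 − 0.001462) / 0.31 = 0.07309 mg/L.

0.0731 mg/L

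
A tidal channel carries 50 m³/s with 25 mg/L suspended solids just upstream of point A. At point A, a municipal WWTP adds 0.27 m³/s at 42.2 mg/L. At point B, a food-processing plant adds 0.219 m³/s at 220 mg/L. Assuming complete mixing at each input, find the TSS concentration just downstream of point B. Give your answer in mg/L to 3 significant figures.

25.9 mg/L

After input A: C = (50·25 + 0.27·42.2) / 50.27 = 25.09 mg/L.
After input B: C = (50.27·25.09 + 0.219·220) / 50.49 = 25.94 mg/L.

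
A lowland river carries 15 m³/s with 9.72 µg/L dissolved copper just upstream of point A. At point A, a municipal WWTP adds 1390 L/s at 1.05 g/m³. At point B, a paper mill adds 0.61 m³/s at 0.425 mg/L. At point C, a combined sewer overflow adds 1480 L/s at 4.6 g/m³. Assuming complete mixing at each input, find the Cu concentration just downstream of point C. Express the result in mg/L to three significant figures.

9.72 µg/L = 0.00972 mg/L.
1390 L/s = 1.39 m³/s.
After input A: C = (15·0.00972 + 1.39·1.05) / 16.39 = 0.09794 mg/L.
After input B: C = (16.39·0.09794 + 0.61·0.425) / 17 = 0.1097 mg/L.
1480 L/s = 1.48 m³/s.
After input C: C = (17·0.1097 + 1.48·4.6) / 18.48 = 0.4693 mg/L.

0.469 mg/L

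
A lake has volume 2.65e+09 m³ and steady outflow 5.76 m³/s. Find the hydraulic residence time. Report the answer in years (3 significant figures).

Q = 5.76 m³/s × 3.156e+07 s/yr = 1.818e+08 m³/yr.
Hydraulic residence time τ = V/Q = 2.65e+09/1.818e+08 = 14.58 yr.

14.6 yr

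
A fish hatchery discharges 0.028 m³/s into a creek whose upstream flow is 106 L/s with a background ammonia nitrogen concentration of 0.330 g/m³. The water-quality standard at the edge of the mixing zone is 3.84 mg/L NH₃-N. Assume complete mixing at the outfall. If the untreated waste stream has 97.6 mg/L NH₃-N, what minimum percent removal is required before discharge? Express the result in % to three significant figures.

106 L/s = 0.106 m³/s.
Mass balance: 3.84·0.134 = 0.028·Cₑ + 0.106·0.33.
Cₑ = (0.5146 − 0.03498) / 0.028 = 17.13 mg/L.
Required removal = 1 − 17.13/97.6 = 82.45 %.

82.5 %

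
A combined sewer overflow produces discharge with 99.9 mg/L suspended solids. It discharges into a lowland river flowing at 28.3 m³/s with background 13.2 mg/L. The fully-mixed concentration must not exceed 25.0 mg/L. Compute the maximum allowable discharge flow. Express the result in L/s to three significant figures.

Mass balance at complete mixing: C_std·(Q_w + Q_r) = Q_w·C_e + Q_r·C_b.
Rearranging, Q_w = Q_r·(C_std − C_b)/(C_e − C_std) = 28.3·(25 − 13.2) / (99.9 − 25) = 4.458 m³/s.
= 4458 L/s.

4460 L/s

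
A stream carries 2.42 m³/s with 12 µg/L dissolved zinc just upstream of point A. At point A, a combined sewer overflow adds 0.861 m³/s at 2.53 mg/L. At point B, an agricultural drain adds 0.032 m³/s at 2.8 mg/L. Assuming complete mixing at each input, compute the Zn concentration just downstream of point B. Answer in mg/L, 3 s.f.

0.693 mg/L

12 µg/L = 0.012 mg/L.
After input A: C = (2.42·0.012 + 0.861·2.53) / 3.281 = 0.6728 mg/L.
After input B: C = (3.281·0.6728 + 0.032·2.8) / 3.313 = 0.6933 mg/L.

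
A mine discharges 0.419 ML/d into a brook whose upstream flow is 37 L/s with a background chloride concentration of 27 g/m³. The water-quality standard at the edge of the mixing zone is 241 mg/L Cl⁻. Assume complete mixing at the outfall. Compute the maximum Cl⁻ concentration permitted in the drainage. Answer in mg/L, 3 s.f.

1870 mg/L

0.419 ML/d = 0.00485 m³/s.
37 L/s = 0.037 m³/s.
Mass balance: 241·0.04185 = 0.00485·Cₑ + 0.037·27.
Cₑ = (10.09 − 0.999) / 0.00485 = 1874 mg/L.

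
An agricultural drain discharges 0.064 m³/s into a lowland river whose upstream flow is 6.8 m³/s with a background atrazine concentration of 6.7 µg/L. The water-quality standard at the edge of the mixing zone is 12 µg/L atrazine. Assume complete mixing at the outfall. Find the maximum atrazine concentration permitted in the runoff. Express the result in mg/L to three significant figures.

0.575 mg/L

6.7 µg/L = 0.0067 mg/L.
12 µg/L = 0.012 mg/L.
Mass balance: 0.012·6.864 = 0.064·Cₑ + 6.8·0.0067.
Cₑ = (0.08237 − 0.04556) / 0.064 = 0.5751 mg/L.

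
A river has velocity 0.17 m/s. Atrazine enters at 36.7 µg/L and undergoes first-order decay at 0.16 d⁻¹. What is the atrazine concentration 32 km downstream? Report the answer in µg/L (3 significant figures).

25.9 µg/L

Travel time t = 32 km / 0.17 m/s = 3.2e+04/0.17 = 1.882e+05 s = 2.179 d.
First-order decay: C = 36.7·exp(−0.16·2.179) = 36.7·0.7057 = 25.9 µg/L.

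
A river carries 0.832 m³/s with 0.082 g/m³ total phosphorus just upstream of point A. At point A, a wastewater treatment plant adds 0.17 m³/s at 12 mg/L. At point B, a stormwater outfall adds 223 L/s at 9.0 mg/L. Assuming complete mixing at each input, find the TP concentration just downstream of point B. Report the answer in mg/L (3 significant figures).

After input A: C = (0.832·0.082 + 0.17·12) / 1.002 = 2.104 mg/L.
223 L/s = 0.223 m³/s.
After input B: C = (1.002·2.104 + 0.223·9) / 1.225 = 3.359 mg/L.

3.36 mg/L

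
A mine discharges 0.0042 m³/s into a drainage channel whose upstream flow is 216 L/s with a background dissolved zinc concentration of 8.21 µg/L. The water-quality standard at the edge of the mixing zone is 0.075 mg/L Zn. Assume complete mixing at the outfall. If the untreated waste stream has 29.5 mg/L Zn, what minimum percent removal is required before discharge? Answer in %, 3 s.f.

216 L/s = 0.216 m³/s.
8.21 µg/L = 0.00821 mg/L.
Mass balance: 0.075·0.2202 = 0.0042·Cₑ + 0.216·0.00821.
Cₑ = (0.01651 − 0.001773) / 0.0042 = 3.51 mg/L.
Required removal = 1 − 3.51/29.5 = 88.1 %.

88.1 %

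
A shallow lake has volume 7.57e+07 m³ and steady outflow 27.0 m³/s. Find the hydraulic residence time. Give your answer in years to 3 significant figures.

0.0888 yr

Q = 27.0 m³/s × 3.156e+07 s/yr = 8.521e+08 m³/yr.
Hydraulic residence time τ = V/Q = 7.57e+07/8.521e+08 = 0.08884 yr.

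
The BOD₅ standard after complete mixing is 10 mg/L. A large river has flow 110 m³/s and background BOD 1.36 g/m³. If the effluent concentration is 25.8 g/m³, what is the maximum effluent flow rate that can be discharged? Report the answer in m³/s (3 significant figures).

60.2 m³/s

Mass balance at complete mixing: C_std·(Q_w + Q_r) = Q_w·C_e + Q_r·C_b.
Rearranging, Q_w = Q_r·(C_std − C_b)/(C_e − C_std) = 110·(10 − 1.36) / (25.8 − 10) = 60.15 m³/s.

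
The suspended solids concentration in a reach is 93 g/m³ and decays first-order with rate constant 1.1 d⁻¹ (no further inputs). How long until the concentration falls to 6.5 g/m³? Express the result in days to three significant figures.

t = ln(C₀/C)/k = ln(93/6.5)/1.1 = 2.661/1.1 = 2.419 d.

2.42 d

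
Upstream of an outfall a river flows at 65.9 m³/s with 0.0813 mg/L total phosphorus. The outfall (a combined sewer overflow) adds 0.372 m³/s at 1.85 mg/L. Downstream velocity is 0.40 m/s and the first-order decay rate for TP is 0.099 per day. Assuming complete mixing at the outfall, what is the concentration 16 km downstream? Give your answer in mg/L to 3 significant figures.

After complete mixing, C₀ = (0.372·1.85 + 65.9·0.0813) / 66.27 = 0.09123 mg/L.
Travel time t = 1.6e+04 m / 0.40 m/s = 4e+04 s = 0.463 d.
C = 0.09123·exp(−0.099·0.463) = 0.09123·0.9552 = 0.08714 mg/L.

0.0871 mg/L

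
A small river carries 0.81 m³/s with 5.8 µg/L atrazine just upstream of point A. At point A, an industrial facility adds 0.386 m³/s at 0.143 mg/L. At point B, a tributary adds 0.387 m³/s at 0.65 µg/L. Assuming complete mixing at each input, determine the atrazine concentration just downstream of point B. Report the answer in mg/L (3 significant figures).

0.0380 mg/L

5.8 µg/L = 0.0058 mg/L.
After input A: C = (0.81·0.0058 + 0.386·0.143) / 1.196 = 0.05008 mg/L.
0.65 µg/L = 0.00065 mg/L.
After input B: C = (1.196·0.05008 + 0.387·0.00065) / 1.583 = 0.038 mg/L.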